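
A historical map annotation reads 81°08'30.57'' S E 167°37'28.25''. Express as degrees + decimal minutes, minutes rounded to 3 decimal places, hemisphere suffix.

Latitude: seconds/60 = 0.50950; minutes = 8 + 0.50950 = 8.50950
Longitude: seconds/60 = 0.47083; minutes = 37 + 0.47083 = 37.47083

81° 8.510′ S, 167° 37.471′ E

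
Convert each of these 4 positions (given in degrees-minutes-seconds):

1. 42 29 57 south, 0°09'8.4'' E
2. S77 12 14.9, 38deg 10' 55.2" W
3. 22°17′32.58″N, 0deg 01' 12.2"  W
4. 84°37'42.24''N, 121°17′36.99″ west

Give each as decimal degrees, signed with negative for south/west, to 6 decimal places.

1. -42.499167, 0.152333
2. -77.204139, -38.182000
3. 22.292383, -0.020056
4. 84.628400, -121.293608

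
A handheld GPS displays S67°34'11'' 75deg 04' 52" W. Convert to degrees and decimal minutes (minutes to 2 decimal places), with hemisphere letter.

Latitude: 34 + 11/60 = 34.1833′
λ: 4 + 52/60 = 4.8667′

67° 34.18′ S, 75° 4.87′ W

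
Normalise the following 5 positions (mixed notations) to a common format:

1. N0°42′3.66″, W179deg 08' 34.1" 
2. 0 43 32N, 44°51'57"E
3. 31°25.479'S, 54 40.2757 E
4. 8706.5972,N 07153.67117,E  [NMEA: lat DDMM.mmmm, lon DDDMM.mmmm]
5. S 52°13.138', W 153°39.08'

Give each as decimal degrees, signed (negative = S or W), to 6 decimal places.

Point 1:
  Latitude: 42′ + 3.66″ = 42.06100′; 0 + 42.06100/60 = 0.7010167
  N ⇒ keep positive
  Longitude: 179 + 8/60 + 34.1/3600 = 179.1428056
  W → negative
Point 2:
  Lat: 43′ + 32″ = 43.53333′; 0 + 43.53333/60 = 0.7255556
  N ⇒ keep positive
  λ: 44° + 51/60 + 57/3600 = 44 + 0.850000 + 0.015833 = 44.8658333
  E ⇒ keep positive
Point 3:
  Lat: 25.479′ = 0.424650°; total 31.4246500
  S ⇒ negate
  Lon: 54 + 40.2757/60 = 54.6712617
  E ⇒ keep positive
Point 4:
  φ: split at 2 digits → 87° and 6.5972′; 87 + 6.5972/60 = 87.1099533
  N ⇒ keep positive
  λ: degrees = first 3 digits = 71, minutes = 53.67117; 71 + 53.67117/60 = 71.8945195
  E ⇒ keep positive
Point 5:
  φ: 13.138′ = 0.218967°; total 52.2189667
  hemisphere S, so the sign is −
  Longitude: 39.08′ = 0.651333°; total 153.6513333
  hemisphere W, so the sign is −

1. 0.701017, -179.142806
2. 0.725556, 44.865833
3. -31.424650, 54.671262
4. 87.109953, 71.894520
5. -52.218967, -153.651333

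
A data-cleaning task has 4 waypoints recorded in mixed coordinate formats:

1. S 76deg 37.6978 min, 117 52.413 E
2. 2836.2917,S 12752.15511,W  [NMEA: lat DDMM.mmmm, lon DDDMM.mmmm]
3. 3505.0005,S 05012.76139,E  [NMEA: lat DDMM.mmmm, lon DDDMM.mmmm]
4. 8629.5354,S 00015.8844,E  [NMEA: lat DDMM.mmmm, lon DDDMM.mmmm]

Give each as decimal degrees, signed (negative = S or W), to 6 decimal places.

Point 1:
  Latitude: 37.6978′ = 0.628297°; total 76.6282967
  S ⇒ negate
  λ: 117 + 52.413/60 = 117.8735500
  E → positive
Point 2:
  Latitude: degrees = first 2 digits = 28, minutes = 36.2917; 28 + 36.2917/60 = 28.6048617
  S ⇒ negate
  Lon: split at 3 digits → 127° and 52.15511′; 127 + 52.15511/60 = 127.8692518
  W → negative
Point 3:
  φ: degrees = first 2 digits = 35, minutes = 5.0005; 35 + 5.0005/60 = 35.0833417
  S → negative
  λ: degrees = first 3 digits = 50, minutes = 12.76139; 50 + 12.76139/60 = 50.2126898
  E → positive
Point 4:
  Latitude: split at 2 digits → 86° and 29.5354′; 86 + 29.5354/60 = 86.4922567
  S → negative
  λ: split at 3 digits → 000° and 15.8844′; 0 + 15.8844/60 = 0.2647400
  E ⇒ keep positive

1. -76.628297, 117.873550
2. -28.604862, -127.869252
3. -35.083342, 50.212690
4. -86.492257, 0.264740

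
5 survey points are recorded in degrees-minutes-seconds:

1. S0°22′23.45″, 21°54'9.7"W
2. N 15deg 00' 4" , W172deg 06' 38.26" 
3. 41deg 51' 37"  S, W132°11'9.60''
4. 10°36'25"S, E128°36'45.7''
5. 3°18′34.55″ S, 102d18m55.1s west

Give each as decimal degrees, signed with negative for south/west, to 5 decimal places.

1. -0.37318, -21.90269
2. 15.00111, -172.11063
3. -41.86028, -132.18600
4. -10.60694, 128.61269
5. -3.30960, -102.31531

Point 1:
  Lat: 22′ + 23.45″ = 22.39083′; 0 + 22.39083/60 = 0.373181
  S ⇒ negate
  Longitude: 21 + 54/60 + 9.7/3600 = 21.902694
  W → negative
Point 2:
  Lat: 15 + 0/60 + 4/3600 = 15.001111
  N ⇒ keep positive
  λ: 6′ + 38.26″ = 6.63767′; 172 + 6.63767/60 = 172.110628
  W → negative
Point 3:
  Lat: 51′ + 37″ = 51.61667′; 41 + 51.61667/60 = 41.860278
  S → negative
  Longitude: 132 + 11/60 + 9.6/3600 = 132.186000
  hemisphere W, so the sign is −
Point 4:
  Latitude: 10° + 36/60 + 25/3600 = 10 + 0.600000 + 0.006944 = 10.606944
  S → negative
  λ: 128° + 36/60 + 45.7/3600 = 128 + 0.600000 + 0.012694 = 128.612694
  E → positive
Point 5:
  φ: 3 + 18/60 + 34.55/3600 = 3.309597
  hemisphere S, so the sign is −
  Lon: 18′ + 55.1″ = 18.91833′; 102 + 18.91833/60 = 102.315306
  W ⇒ negate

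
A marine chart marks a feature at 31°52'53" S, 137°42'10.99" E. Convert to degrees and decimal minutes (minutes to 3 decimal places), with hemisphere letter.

Lat: 52 + 53/60 = 52.88333′
Lon: 42 + 10.99/60 = 42.18317′

31° 52.883′ S, 137° 42.183′ E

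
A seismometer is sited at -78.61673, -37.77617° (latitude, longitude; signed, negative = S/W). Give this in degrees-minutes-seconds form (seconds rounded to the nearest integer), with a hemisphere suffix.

Latitude is negative → S; |value| = 78.616730
Lat: whole degrees 78; 37.00380′ → 37′ and 0.23″
Longitude is negative → W; |value| = 37.776170
Lon: 0.776170° → 46.57020′; 0.57020 × 60 = 34.21″

78°37′0″ S, 37°46′34″ W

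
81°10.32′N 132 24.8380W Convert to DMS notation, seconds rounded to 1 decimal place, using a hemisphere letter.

Lat: 10.32000′ → 10′ and 0.32000 × 60 = 19.200″
Lon: 24.83800′ → 24′ and 0.83800 × 60 = 50.280″

81°10′19.2″ N, 132°24′50.3″ W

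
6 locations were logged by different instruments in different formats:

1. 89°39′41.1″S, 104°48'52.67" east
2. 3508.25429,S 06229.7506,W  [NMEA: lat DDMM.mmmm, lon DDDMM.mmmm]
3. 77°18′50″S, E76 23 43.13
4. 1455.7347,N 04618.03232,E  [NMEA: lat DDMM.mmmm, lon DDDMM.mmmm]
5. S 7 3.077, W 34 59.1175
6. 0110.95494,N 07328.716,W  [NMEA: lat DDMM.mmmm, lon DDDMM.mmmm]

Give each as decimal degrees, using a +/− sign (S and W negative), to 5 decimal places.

Point 1:
  φ: 89° + 39/60 + 41.1/3600 = 89 + 0.650000 + 0.011417 = 89.661417
  S → negative
  Lon: 104° + 48/60 + 52.67/3600 = 104 + 0.800000 + 0.014631 = 104.814631
  E → positive
Point 2:
  Lat: split at 2 digits → 35° and 8.25429′; 35 + 8.25429/60 = 35.137572
  S → negative
  λ: split at 3 digits → 062° and 29.7506′; 62 + 29.7506/60 = 62.495843
  W ⇒ negate
Point 3:
  φ: 77° + 18/60 + 50/3600 = 77 + 0.300000 + 0.013889 = 77.313889
  S → negative
  λ: 23′ + 43.13″ = 23.71883′; 76 + 23.71883/60 = 76.395314
  E ⇒ keep positive
Point 4:
  φ: split at 2 digits → 14° and 55.7347′; 14 + 55.7347/60 = 14.928912
  N → positive
  Longitude: degrees = first 3 digits = 46, minutes = 18.03232; 46 + 18.03232/60 = 46.300539
  E → positive
Point 5:
  Lat: 7 + 3.077/60 = 7.051283
  S → negative
  Longitude: 34 + 59.1175/60 = 34.985292
  W ⇒ negate
Point 6:
  Latitude: split at 2 digits → 01° and 10.95494′; 1 + 10.95494/60 = 1.182582
  N → positive
  Longitude: split at 3 digits → 073° and 28.716′; 73 + 28.716/60 = 73.478600
  hemisphere W, so the sign is −

1. -89.66142, 104.81463
2. -35.13757, -62.49584
3. -77.31389, 76.39531
4. 14.92891, 46.30054
5. -7.05128, -34.98529
6. 1.18258, -73.47860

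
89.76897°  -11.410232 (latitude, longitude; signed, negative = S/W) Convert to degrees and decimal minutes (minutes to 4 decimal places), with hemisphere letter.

φ: minutes = (89.768970 − 89) × 60 = 46.138200
Longitude is negative → W; |value| = 11.410232
λ: minutes = (11.410232 − 11) × 60 = 24.613920

89° 46.1382′ N, 11° 24.6139′ W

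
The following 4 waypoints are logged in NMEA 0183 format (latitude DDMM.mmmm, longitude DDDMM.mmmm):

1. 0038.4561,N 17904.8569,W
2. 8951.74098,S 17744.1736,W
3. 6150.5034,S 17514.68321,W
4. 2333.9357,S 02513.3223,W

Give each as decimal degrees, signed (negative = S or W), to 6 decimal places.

Point 1:
  Latitude: split at 2 digits → 00° and 38.4561′; 0 + 38.4561/60 = 0.6409350
  N → positive
  Longitude: split at 3 digits → 179° and 4.8569′; 179 + 4.8569/60 = 179.0809483
  W → negative
Point 2:
  Latitude: degrees = first 2 digits = 89, minutes = 51.74098; 89 + 51.74098/60 = 89.8623497
  hemisphere S, so the sign is −
  Lon: split at 3 digits → 177° and 44.1736′; 177 + 44.1736/60 = 177.7362267
  W ⇒ negate
Point 3:
  Latitude: split at 2 digits → 61° and 50.5034′; 61 + 50.5034/60 = 61.8417233
  hemisphere S, so the sign is −
  Lon: split at 3 digits → 175° and 14.68321′; 175 + 14.68321/60 = 175.2447202
  W ⇒ negate
Point 4:
  Latitude: degrees = first 2 digits = 23, minutes = 33.9357; 23 + 33.9357/60 = 23.5655950
  S ⇒ negate
  Lon: split at 3 digits → 025° and 13.3223′; 25 + 13.3223/60 = 25.2220383
  W → negative

1. 0.640935, -179.080948
2. -89.862350, -177.736227
3. -61.841723, -175.244720
4. -23.565595, -25.222038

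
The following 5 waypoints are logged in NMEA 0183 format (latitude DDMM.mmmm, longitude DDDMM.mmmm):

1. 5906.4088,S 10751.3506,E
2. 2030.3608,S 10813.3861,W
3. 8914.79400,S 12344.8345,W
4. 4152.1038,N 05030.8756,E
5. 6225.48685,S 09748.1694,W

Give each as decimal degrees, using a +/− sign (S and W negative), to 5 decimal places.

Point 1:
  Lat: split at 2 digits → 59° and 6.4088′; 59 + 6.4088/60 = 59.106813
  S → negative
  Longitude: degrees = first 3 digits = 107, minutes = 51.3506; 107 + 51.3506/60 = 107.855843
  E ⇒ keep positive
Point 2:
  Lat: split at 2 digits → 20° and 30.3608′; 20 + 30.3608/60 = 20.506013
  S ⇒ negate
  λ: degrees = first 3 digits = 108, minutes = 13.3861; 108 + 13.3861/60 = 108.223102
  W → negative
Point 3:
  φ: degrees = first 2 digits = 89, minutes = 14.794; 89 + 14.794/60 = 89.246567
  hemisphere S, so the sign is −
  Lon: degrees = first 3 digits = 123, minutes = 44.8345; 123 + 44.8345/60 = 123.747242
  W ⇒ negate
Point 4:
  φ: degrees = first 2 digits = 41, minutes = 52.1038; 41 + 52.1038/60 = 41.868397
  N → positive
  Lon: degrees = first 3 digits = 50, minutes = 30.8756; 50 + 30.8756/60 = 50.514593
  E → positive
Point 5:
  Lat: split at 2 digits → 62° and 25.48685′; 62 + 25.48685/60 = 62.424781
  hemisphere S, so the sign is −
  λ: degrees = first 3 digits = 97, minutes = 48.1694; 97 + 48.1694/60 = 97.802823
  W → negative

1. -59.10681, 107.85584
2. -20.50601, -108.22310
3. -89.24657, -123.74724
4. 41.86840, 50.51459
5. -62.42478, -97.80282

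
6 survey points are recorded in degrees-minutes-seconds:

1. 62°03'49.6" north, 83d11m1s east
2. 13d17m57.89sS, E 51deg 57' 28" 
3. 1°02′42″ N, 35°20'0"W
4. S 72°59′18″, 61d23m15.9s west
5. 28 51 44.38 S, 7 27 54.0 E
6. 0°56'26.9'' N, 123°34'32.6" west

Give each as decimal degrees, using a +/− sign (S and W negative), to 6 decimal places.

1. 62.063778, 83.183611
2. -13.299414, 51.957778
3. 1.045000, -35.333333
4. -72.988333, -61.387750
5. -28.862328, 7.465000
6. 0.940806, -123.575722

Point 1:
  Latitude: 62 + 3/60 + 49.6/3600 = 62.0637778
  N → positive
  Longitude: 11′ + 1″ = 11.01667′; 83 + 11.01667/60 = 83.1836111
  E ⇒ keep positive
Point 2:
  Latitude: 13° + 17/60 + 57.89/3600 = 13 + 0.283333 + 0.016081 = 13.2994139
  S ⇒ negate
  λ: 51 + 57/60 + 28/3600 = 51.9577778
  E → positive
Point 3:
  φ: 2′ + 42″ = 2.70000′; 1 + 2.70000/60 = 1.0450000
  N → positive
  λ: 20′ + 0″ = 20.00000′; 35 + 20.00000/60 = 35.3333333
  hemisphere W, so the sign is −
Point 4:
  φ: 72 + 59/60 + 18/3600 = 72.9883333
  S ⇒ negate
  Longitude: 61 + 23/60 + 15.9/3600 = 61.3877500
  W ⇒ negate
Point 5:
  Latitude: 28 + 51/60 + 44.38/3600 = 28.8623278
  S → negative
  Longitude: 27′ + 54″ = 27.90000′; 7 + 27.90000/60 = 7.4650000
  E ⇒ keep positive
Point 6:
  φ: 0° + 56/60 + 26.9/3600 = 0 + 0.933333 + 0.007472 = 0.9408056
  N → positive
  λ: 123 + 34/60 + 32.6/3600 = 123.5757222
  W ⇒ negate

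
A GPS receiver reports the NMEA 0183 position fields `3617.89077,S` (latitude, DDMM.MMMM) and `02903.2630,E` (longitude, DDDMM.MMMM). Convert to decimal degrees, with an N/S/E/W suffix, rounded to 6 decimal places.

Lat: split at 2 digits → 36° and 17.89077′; 36 + 17.89077/60 = 36.2981795
λ: degrees = first 3 digits = 29, minutes = 3.263; 29 + 3.263/60 = 29.0543833

36.298180° S, 29.054383° E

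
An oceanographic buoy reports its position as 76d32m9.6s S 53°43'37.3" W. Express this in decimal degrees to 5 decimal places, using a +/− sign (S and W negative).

-76.53600, -53.72703

φ: 32′ + 9.6″ = 32.16000′; 76 + 32.16000/60 = 76.536000
S ⇒ negate
Longitude: 53° + 43/60 + 37.3/3600 = 53 + 0.716667 + 0.010361 = 53.727028
W ⇒ negate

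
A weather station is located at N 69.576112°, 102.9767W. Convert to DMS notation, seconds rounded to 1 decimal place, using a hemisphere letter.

69°34′34.0″ N, 102°58′36.1″ W

Latitude: 0.576112° → 34.56672′; 0.56672 × 60 = 34.003″
Lon: 0.976700 × 60 = 58.60200′ → 58′, remainder × 60 = 36.120″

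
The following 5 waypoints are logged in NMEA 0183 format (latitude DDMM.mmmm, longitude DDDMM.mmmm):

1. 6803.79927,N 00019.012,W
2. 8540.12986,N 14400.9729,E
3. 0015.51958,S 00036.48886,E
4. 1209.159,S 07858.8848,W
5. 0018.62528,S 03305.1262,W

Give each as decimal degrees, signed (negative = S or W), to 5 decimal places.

Point 1:
  φ: split at 2 digits → 68° and 3.79927′; 68 + 3.79927/60 = 68.063321
  N → positive
  Longitude: split at 3 digits → 000° and 19.012′; 0 + 19.012/60 = 0.316867
  hemisphere W, so the sign is −
Point 2:
  φ: degrees = first 2 digits = 85, minutes = 40.12986; 85 + 40.12986/60 = 85.668831
  N ⇒ keep positive
  Lon: split at 3 digits → 144° and 0.9729′; 144 + 0.9729/60 = 144.016215
  E → positive
Point 3:
  Latitude: split at 2 digits → 00° and 15.51958′; 0 + 15.51958/60 = 0.258660
  hemisphere S, so the sign is −
  λ: degrees = first 3 digits = 0, minutes = 36.48886; 0 + 36.48886/60 = 0.608148
  E → positive
Point 4:
  Latitude: split at 2 digits → 12° and 9.159′; 12 + 9.159/60 = 12.152650
  S → negative
  Lon: degrees = first 3 digits = 78, minutes = 58.8848; 78 + 58.8848/60 = 78.981413
  W → negative
Point 5:
  Lat: split at 2 digits → 00° and 18.62528′; 0 + 18.62528/60 = 0.310421
  hemisphere S, so the sign is −
  Longitude: split at 3 digits → 033° and 5.1262′; 33 + 5.1262/60 = 33.085437
  W → negative

1. 68.06332, -0.31687
2. 85.66883, 144.01622
3. -0.25866, 0.60815
4. -12.15265, -78.98141
5. -0.31042, -33.08544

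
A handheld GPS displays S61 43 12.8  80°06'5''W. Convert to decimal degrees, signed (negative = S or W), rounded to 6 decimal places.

-61.720222, -80.101389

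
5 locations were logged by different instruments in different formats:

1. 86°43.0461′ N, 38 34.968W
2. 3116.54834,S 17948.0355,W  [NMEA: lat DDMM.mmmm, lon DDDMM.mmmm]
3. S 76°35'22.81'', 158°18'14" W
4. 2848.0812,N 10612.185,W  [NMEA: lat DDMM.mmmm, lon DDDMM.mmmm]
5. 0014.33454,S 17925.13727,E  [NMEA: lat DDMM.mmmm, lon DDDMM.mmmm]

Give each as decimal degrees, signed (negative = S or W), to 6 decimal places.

1. 86.717435, -38.582800
2. -31.275806, -179.800592
3. -76.589669, -158.303889
4. 28.801353, -106.203083
5. -0.238909, 179.418955

Point 1:
  Lat: 86 + 43.0461/60 = 86.7174350
  N → positive
  Longitude: 34.968′ = 0.582800°; total 38.5828000
  W ⇒ negate
Point 2:
  Lat: degrees = first 2 digits = 31, minutes = 16.54834; 31 + 16.54834/60 = 31.2758057
  S → negative
  Longitude: degrees = first 3 digits = 179, minutes = 48.0355; 179 + 48.0355/60 = 179.8005917
  W → negative
Point 3:
  Lat: 76° + 35/60 + 22.81/3600 = 76 + 0.583333 + 0.006336 = 76.5896694
  S ⇒ negate
  λ: 158° + 18/60 + 14/3600 = 158 + 0.300000 + 0.003889 = 158.3038889
  W → negative
Point 4:
  Latitude: degrees = first 2 digits = 28, minutes = 48.0812; 28 + 48.0812/60 = 28.8013533
  N ⇒ keep positive
  Longitude: degrees = first 3 digits = 106, minutes = 12.185; 106 + 12.185/60 = 106.2030833
  hemisphere W, so the sign is −
Point 5:
  Latitude: degrees = first 2 digits = 0, minutes = 14.33454; 0 + 14.33454/60 = 0.2389090
  hemisphere S, so the sign is −
  λ: split at 3 digits → 179° and 25.13727′; 179 + 25.13727/60 = 179.4189545
  E → positive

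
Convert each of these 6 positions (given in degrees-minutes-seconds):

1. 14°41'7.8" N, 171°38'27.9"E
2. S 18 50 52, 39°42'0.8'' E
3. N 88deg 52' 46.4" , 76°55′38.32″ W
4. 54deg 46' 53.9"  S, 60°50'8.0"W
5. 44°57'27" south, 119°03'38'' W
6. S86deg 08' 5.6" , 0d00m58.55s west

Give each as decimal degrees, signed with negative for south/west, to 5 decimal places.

Point 1:
  Lat: 41′ + 7.8″ = 41.13000′; 14 + 41.13000/60 = 14.685500
  N → positive
  λ: 171 + 38/60 + 27.9/3600 = 171.641083
  E → positive
Point 2:
  φ: 18 + 50/60 + 52/3600 = 18.847778
  S ⇒ negate
  Lon: 39 + 42/60 + 0.8/3600 = 39.700222
  E ⇒ keep positive
Point 3:
  φ: 88° + 52/60 + 46.4/3600 = 88 + 0.866667 + 0.012889 = 88.879556
  N ⇒ keep positive
  Lon: 76 + 55/60 + 38.32/3600 = 76.927311
  W ⇒ negate
Point 4:
  Latitude: 54° + 46/60 + 53.9/3600 = 54 + 0.766667 + 0.014972 = 54.781639
  S → negative
  Lon: 60 + 50/60 + 8/3600 = 60.835556
  W → negative
Point 5:
  φ: 57′ + 27″ = 57.45000′; 44 + 57.45000/60 = 44.957500
  hemisphere S, so the sign is −
  Longitude: 3′ + 38″ = 3.63333′; 119 + 3.63333/60 = 119.060556
  W ⇒ negate
Point 6:
  φ: 8′ + 5.6″ = 8.09333′; 86 + 8.09333/60 = 86.134889
  hemisphere S, so the sign is −
  Longitude: 0° + 0/60 + 58.55/3600 = 0 + 0.000000 + 0.016264 = 0.016264
  W ⇒ negate

1. 14.68550, 171.64108
2. -18.84778, 39.70022
3. 88.87956, -76.92731
4. -54.78164, -60.83556
5. -44.95750, -119.06056
6. -86.13489, -0.01626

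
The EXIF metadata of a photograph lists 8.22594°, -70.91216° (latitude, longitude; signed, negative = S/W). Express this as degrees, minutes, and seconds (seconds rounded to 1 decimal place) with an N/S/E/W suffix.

Latitude: 0.225940° → 13.55640′; 0.55640 × 60 = 33.384″
Longitude is negative → W; |value| = 70.912160
λ: whole degrees 70; 54.72960′ → 54′ and 43.776″

8°13′33.4″ N, 70°54′43.8″ W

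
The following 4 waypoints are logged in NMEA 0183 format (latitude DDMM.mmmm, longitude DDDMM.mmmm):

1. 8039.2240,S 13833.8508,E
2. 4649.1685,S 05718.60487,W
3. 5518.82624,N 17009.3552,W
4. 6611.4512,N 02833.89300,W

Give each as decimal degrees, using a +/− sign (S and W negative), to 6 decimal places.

1. -80.653733, 138.564180
2. -46.819475, -57.310081
3. 55.313771, -170.155920
4. 66.190853, -28.564883

Point 1:
  φ: split at 2 digits → 80° and 39.224′; 80 + 39.224/60 = 80.6537333
  hemisphere S, so the sign is −
  λ: split at 3 digits → 138° and 33.8508′; 138 + 33.8508/60 = 138.5641800
  E → positive
Point 2:
  Lat: degrees = first 2 digits = 46, minutes = 49.1685; 46 + 49.1685/60 = 46.8194750
  S → negative
  Longitude: split at 3 digits → 057° and 18.60487′; 57 + 18.60487/60 = 57.3100812
  W ⇒ negate
Point 3:
  φ: degrees = first 2 digits = 55, minutes = 18.82624; 55 + 18.82624/60 = 55.3137707
  N → positive
  λ: split at 3 digits → 170° and 9.3552′; 170 + 9.3552/60 = 170.1559200
  hemisphere W, so the sign is −
Point 4:
  Latitude: degrees = first 2 digits = 66, minutes = 11.4512; 66 + 11.4512/60 = 66.1908533
  N → positive
  Lon: split at 3 digits → 028° and 33.893′; 28 + 33.893/60 = 28.5648833
  W ⇒ negate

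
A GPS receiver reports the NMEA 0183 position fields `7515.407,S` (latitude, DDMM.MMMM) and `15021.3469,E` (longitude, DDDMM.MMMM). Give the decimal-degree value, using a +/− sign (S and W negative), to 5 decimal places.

Latitude: degrees = first 2 digits = 75, minutes = 15.407; 75 + 15.407/60 = 75.256783
S → negative
Longitude: split at 3 digits → 150° and 21.3469′; 150 + 21.3469/60 = 150.355782
E → positive

-75.25678, 150.35578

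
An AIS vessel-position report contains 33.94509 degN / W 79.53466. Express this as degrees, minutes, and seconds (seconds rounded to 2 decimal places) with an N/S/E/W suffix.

33°56′42.32″ N, 79°32′4.78″ W

Lat: 0.945090 × 60 = 56.70540′ → 56′, remainder × 60 = 42.3240″
Longitude: whole degrees 79; 32.07960′ → 32′ and 4.7760″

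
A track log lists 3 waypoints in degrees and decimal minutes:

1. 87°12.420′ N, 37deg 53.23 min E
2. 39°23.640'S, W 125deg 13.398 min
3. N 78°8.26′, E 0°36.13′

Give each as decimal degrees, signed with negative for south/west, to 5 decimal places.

Point 1:
  φ: 12.42′ = 0.207000°; total 87.207000
  N ⇒ keep positive
  Lon: 53.23′ = 0.887167°; total 37.887167
  E ⇒ keep positive
Point 2:
  φ: 23.64′ = 0.394000°; total 39.394000
  hemisphere S, so the sign is −
  Lon: 13.398′ = 0.223300°; total 125.223300
  W → negative
Point 3:
  Lat: 8.26′ = 0.137667°; total 78.137667
  N ⇒ keep positive
  Longitude: 0 + 36.13/60 = 0.602167
  E ⇒ keep positive

1. 87.20700, 37.88717
2. -39.39400, -125.22330
3. 78.13767, 0.60217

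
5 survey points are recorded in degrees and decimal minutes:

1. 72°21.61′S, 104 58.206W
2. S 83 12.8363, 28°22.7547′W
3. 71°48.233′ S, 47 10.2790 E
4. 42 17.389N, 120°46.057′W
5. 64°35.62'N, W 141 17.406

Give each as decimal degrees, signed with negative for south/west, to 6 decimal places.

Point 1:
  Latitude: 72 + 21.61/60 = 72.3601667
  S → negative
  Longitude: 104 + 58.206/60 = 104.9701000
  hemisphere W, so the sign is −
Point 2:
  φ: 83 + 12.8363/60 = 83.2139383
  S → negative
  λ: 22.7547′ = 0.379245°; total 28.3792450
  W ⇒ negate
Point 3:
  φ: 71 + 48.233/60 = 71.8038833
  S ⇒ negate
  Lon: 10.279′ = 0.171317°; total 47.1713167
  E ⇒ keep positive
Point 4:
  φ: 42 + 17.389/60 = 42.2898167
  N ⇒ keep positive
  Lon: 46.057′ = 0.767617°; total 120.7676167
  W ⇒ negate
Point 5:
  Lat: 35.62′ = 0.593667°; total 64.5936667
  N ⇒ keep positive
  Longitude: 141 + 17.406/60 = 141.2901000
  hemisphere W, so the sign is −

1. -72.360167, -104.970100
2. -83.213938, -28.379245
3. -71.803883, 47.171317
4. 42.289817, -120.767617
5. 64.593667, -141.290100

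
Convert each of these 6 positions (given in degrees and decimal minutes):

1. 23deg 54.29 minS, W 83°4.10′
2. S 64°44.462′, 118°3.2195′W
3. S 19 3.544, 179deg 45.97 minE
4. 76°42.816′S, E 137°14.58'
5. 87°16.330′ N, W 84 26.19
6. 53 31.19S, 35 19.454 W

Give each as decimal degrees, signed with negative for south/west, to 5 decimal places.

1. -23.90483, -83.06833
2. -64.74103, -118.05366
3. -19.05907, 179.76617
4. -76.71360, 137.24300
5. 87.27217, -84.43650
6. -53.51983, -35.32423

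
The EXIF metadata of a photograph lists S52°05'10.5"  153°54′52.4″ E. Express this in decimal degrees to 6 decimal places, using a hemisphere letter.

Latitude: 5′ + 10.5″ = 5.17500′; 52 + 5.17500/60 = 52.0862500
Longitude: 153 + 54/60 + 52.4/3600 = 153.9145556

52.086250° S, 153.914556° E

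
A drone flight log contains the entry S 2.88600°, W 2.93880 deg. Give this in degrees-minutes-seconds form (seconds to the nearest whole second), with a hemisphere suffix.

φ: 0.886000° → 53.16000′; 0.16000 × 60 = 9.60″
Longitude: whole degrees 2; 56.32800′ → 56′ and 19.68″

2°53′10″ S, 2°56′20″ W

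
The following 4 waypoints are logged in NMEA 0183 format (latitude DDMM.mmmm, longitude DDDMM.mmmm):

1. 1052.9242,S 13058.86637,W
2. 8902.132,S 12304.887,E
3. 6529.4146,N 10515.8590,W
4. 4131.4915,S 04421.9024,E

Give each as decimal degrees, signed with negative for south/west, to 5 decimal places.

Point 1:
  φ: split at 2 digits → 10° and 52.9242′; 10 + 52.9242/60 = 10.882070
  S → negative
  Longitude: split at 3 digits → 130° and 58.86637′; 130 + 58.86637/60 = 130.981106
  W → negative
Point 2:
  Lat: split at 2 digits → 89° and 2.132′; 89 + 2.132/60 = 89.035533
  hemisphere S, so the sign is −
  λ: degrees = first 3 digits = 123, minutes = 4.887; 123 + 4.887/60 = 123.081450
  E → positive
Point 3:
  Latitude: degrees = first 2 digits = 65, minutes = 29.4146; 65 + 29.4146/60 = 65.490243
  N → positive
  λ: split at 3 digits → 105° and 15.859′; 105 + 15.859/60 = 105.264317
  W → negative
Point 4:
  φ: split at 2 digits → 41° and 31.4915′; 41 + 31.4915/60 = 41.524858
  S → negative
  Longitude: degrees = first 3 digits = 44, minutes = 21.9024; 44 + 21.9024/60 = 44.365040
  E → positive

1. -10.88207, -130.98111
2. -89.03553, 123.08145
3. 65.49024, -105.26432
4. -41.52486, 44.36504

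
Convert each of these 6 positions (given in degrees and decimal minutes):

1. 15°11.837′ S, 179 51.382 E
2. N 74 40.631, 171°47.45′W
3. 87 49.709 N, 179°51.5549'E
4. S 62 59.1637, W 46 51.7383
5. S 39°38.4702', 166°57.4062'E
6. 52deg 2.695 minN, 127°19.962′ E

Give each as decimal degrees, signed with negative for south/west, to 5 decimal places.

1. -15.19728, 179.85637
2. 74.67718, -171.79083
3. 87.82848, 179.85925
4. -62.98606, -46.86231
5. -39.64117, 166.95677
6. 52.04492, 127.33270

Point 1:
  Latitude: 11.837′ = 0.197283°; total 15.197283
  S → negative
  λ: 179 + 51.382/60 = 179.856367
  E → positive
Point 2:
  Lat: 40.631′ = 0.677183°; total 74.677183
  N → positive
  λ: 171 + 47.45/60 = 171.790833
  W → negative
Point 3:
  Lat: 49.709′ = 0.828483°; total 87.828483
  N → positive
  Lon: 179 + 51.5549/60 = 179.859248
  E → positive
Point 4:
  Latitude: 62 + 59.1637/60 = 62.986062
  S → negative
  Lon: 51.7383′ = 0.862305°; total 46.862305
  hemisphere W, so the sign is −
Point 5:
  Lat: 39 + 38.4702/60 = 39.641170
  S → negative
  λ: 57.4062′ = 0.956770°; total 166.956770
  E ⇒ keep positive
Point 6:
  φ: 2.695′ = 0.044917°; total 52.044917
  N ⇒ keep positive
  Lon: 127 + 19.962/60 = 127.332700
  E ⇒ keep positive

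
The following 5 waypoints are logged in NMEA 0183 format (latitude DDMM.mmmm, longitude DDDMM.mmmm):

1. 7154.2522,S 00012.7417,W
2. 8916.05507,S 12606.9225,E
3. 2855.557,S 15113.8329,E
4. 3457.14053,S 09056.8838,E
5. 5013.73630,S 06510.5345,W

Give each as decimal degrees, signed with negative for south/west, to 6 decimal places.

1. -71.904203, -0.212362
2. -89.267585, 126.115375
3. -28.925950, 151.230548
4. -34.952342, 90.948063
5. -50.228938, -65.175575

Point 1:
  φ: degrees = first 2 digits = 71, minutes = 54.2522; 71 + 54.2522/60 = 71.9042033
  hemisphere S, so the sign is −
  Longitude: split at 3 digits → 000° and 12.7417′; 0 + 12.7417/60 = 0.2123617
  W ⇒ negate
Point 2:
  φ: split at 2 digits → 89° and 16.05507′; 89 + 16.05507/60 = 89.2675845
  S → negative
  Lon: degrees = first 3 digits = 126, minutes = 6.9225; 126 + 6.9225/60 = 126.1153750
  E → positive
Point 3:
  φ: degrees = first 2 digits = 28, minutes = 55.557; 28 + 55.557/60 = 28.9259500
  hemisphere S, so the sign is −
  Lon: degrees = first 3 digits = 151, minutes = 13.8329; 151 + 13.8329/60 = 151.2305483
  E ⇒ keep positive
Point 4:
  Lat: split at 2 digits → 34° and 57.14053′; 34 + 57.14053/60 = 34.9523422
  hemisphere S, so the sign is −
  Longitude: degrees = first 3 digits = 90, minutes = 56.8838; 90 + 56.8838/60 = 90.9480633
  E → positive
Point 5:
  Latitude: degrees = first 2 digits = 50, minutes = 13.7363; 50 + 13.7363/60 = 50.2289383
  S ⇒ negate
  Longitude: split at 3 digits → 065° and 10.5345′; 65 + 10.5345/60 = 65.1755750
  W ⇒ negate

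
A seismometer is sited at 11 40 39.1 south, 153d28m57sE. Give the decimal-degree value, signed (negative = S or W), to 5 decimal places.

-11.67753, 153.48250

Lat: 11 + 40/60 + 39.1/3600 = 11.677528
S → negative
Lon: 153 + 28/60 + 57/3600 = 153.482500
E → positive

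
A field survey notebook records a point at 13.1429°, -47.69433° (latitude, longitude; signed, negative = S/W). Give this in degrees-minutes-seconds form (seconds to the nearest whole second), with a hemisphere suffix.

13°08′34″ N, 47°41′40″ W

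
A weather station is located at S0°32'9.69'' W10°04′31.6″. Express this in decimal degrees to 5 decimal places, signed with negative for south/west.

φ: 0° + 32/60 + 9.69/3600 = 0 + 0.533333 + 0.002692 = 0.536025
hemisphere S, so the sign is −
Lon: 4′ + 31.6″ = 4.52667′; 10 + 4.52667/60 = 10.075444
hemisphere W, so the sign is −

-0.53603, -10.07544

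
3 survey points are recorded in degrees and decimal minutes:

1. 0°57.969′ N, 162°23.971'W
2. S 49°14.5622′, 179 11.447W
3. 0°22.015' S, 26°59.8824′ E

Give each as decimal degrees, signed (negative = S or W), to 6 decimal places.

1. 0.966150, -162.399517
2. -49.242703, -179.190783
3. -0.366917, 26.998040

Point 1:
  φ: 57.969′ = 0.966150°; total 0.9661500
  N ⇒ keep positive
  Lon: 162 + 23.971/60 = 162.3995167
  W → negative
Point 2:
  φ: 14.5622′ = 0.242703°; total 49.2427033
  hemisphere S, so the sign is −
  Lon: 11.447′ = 0.190783°; total 179.1907833
  W → negative
Point 3:
  φ: 0 + 22.015/60 = 0.3669167
  S ⇒ negate
  λ: 26 + 59.8824/60 = 26.9980400
  E ⇒ keep positive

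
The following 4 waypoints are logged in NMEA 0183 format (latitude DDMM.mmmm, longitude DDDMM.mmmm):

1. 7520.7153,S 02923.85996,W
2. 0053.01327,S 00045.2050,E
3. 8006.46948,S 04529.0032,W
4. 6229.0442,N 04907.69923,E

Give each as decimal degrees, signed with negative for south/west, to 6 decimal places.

Point 1:
  Latitude: split at 2 digits → 75° and 20.7153′; 75 + 20.7153/60 = 75.3452550
  S → negative
  λ: degrees = first 3 digits = 29, minutes = 23.85996; 29 + 23.85996/60 = 29.3976660
  hemisphere W, so the sign is −
Point 2:
  Latitude: split at 2 digits → 00° and 53.01327′; 0 + 53.01327/60 = 0.8835545
  S ⇒ negate
  Longitude: split at 3 digits → 000° and 45.205′; 0 + 45.205/60 = 0.7534167
  E → positive
Point 3:
  φ: split at 2 digits → 80° and 6.46948′; 80 + 6.46948/60 = 80.1078247
  S ⇒ negate
  λ: split at 3 digits → 045° and 29.0032′; 45 + 29.0032/60 = 45.4833867
  W ⇒ negate
Point 4:
  Latitude: split at 2 digits → 62° and 29.0442′; 62 + 29.0442/60 = 62.4840700
  N ⇒ keep positive
  λ: split at 3 digits → 049° and 7.69923′; 49 + 7.69923/60 = 49.1283205
  E → positive

1. -75.345255, -29.397666
2. -0.883555, 0.753417
3. -80.107825, -45.483387
4. 62.484070, 49.128321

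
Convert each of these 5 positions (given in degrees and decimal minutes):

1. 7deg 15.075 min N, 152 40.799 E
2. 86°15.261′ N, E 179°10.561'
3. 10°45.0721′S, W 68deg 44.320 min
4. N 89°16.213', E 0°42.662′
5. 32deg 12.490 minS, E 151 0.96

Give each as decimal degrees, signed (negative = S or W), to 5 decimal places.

1. 7.25125, 152.67998
2. 86.25435, 179.17602
3. -10.75120, -68.73867
4. 89.27022, 0.71103
5. -32.20817, 151.01600

Point 1:
  Lat: 7 + 15.075/60 = 7.251250
  N → positive
  Longitude: 152 + 40.799/60 = 152.679983
  E ⇒ keep positive
Point 2:
  Lat: 15.261′ = 0.254350°; total 86.254350
  N → positive
  λ: 10.561′ = 0.176017°; total 179.176017
  E ⇒ keep positive
Point 3:
  Latitude: 45.0721′ = 0.751202°; total 10.751202
  S → negative
  Longitude: 68 + 44.32/60 = 68.738667
  W ⇒ negate
Point 4:
  Latitude: 16.213′ = 0.270217°; total 89.270217
  N → positive
  λ: 42.662′ = 0.711033°; total 0.711033
  E → positive
Point 5:
  φ: 12.49′ = 0.208167°; total 32.208167
  S ⇒ negate
  λ: 151 + 0.96/60 = 151.016000
  E → positive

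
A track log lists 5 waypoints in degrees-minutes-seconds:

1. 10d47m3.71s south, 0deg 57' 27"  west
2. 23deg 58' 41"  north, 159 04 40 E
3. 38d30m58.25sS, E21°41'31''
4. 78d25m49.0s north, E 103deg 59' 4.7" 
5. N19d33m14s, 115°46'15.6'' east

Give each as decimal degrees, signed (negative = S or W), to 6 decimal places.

1. -10.784364, -0.957500
2. 23.978056, 159.077778
3. -38.516181, 21.691944
4. 78.430278, 103.984639
5. 19.553889, 115.771000

Point 1:
  φ: 10 + 47/60 + 3.71/3600 = 10.7843639
  S ⇒ negate
  λ: 0° + 57/60 + 27/3600 = 0 + 0.950000 + 0.007500 = 0.9575000
  W → negative
Point 2:
  φ: 58′ + 41″ = 58.68333′; 23 + 58.68333/60 = 23.9780556
  N → positive
  Longitude: 159° + 4/60 + 40/3600 = 159 + 0.066667 + 0.011111 = 159.0777778
  E → positive
Point 3:
  Lat: 38 + 30/60 + 58.25/3600 = 38.5161806
  hemisphere S, so the sign is −
  Lon: 21° + 41/60 + 31/3600 = 21 + 0.683333 + 0.008611 = 21.6919444
  E → positive
Point 4:
  Latitude: 78 + 25/60 + 49/3600 = 78.4302778
  N → positive
  Longitude: 59′ + 4.7″ = 59.07833′; 103 + 59.07833/60 = 103.9846389
  E ⇒ keep positive
Point 5:
  Lat: 33′ + 14″ = 33.23333′; 19 + 33.23333/60 = 19.5538889
  N ⇒ keep positive
  Lon: 46′ + 15.6″ = 46.26000′; 115 + 46.26000/60 = 115.7710000
  E ⇒ keep positive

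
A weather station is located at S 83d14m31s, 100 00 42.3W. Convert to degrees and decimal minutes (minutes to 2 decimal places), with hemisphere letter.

Latitude: 14 + 31/60 = 14.5167′
λ: 0 + 42.3/60 = 0.7050′

83° 14.52′ S, 100° 0.71′ W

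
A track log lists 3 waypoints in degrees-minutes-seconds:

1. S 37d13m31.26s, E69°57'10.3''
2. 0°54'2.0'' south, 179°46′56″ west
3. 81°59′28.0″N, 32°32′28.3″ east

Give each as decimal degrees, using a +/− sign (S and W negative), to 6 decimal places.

1. -37.225350, 69.952861
2. -0.900556, -179.782222
3. 81.991111, 32.541194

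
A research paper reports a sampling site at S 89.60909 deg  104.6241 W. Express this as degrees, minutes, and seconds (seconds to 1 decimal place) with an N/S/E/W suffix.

φ: 0.609090 × 60 = 36.54540′ → 36′, remainder × 60 = 32.724″
Lon: 0.624100° → 37.44600′; 0.44600 × 60 = 26.760″

89°36′32.7″ S, 104°37′26.8″ W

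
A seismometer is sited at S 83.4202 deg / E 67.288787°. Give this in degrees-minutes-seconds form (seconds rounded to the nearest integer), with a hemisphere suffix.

83°25′13″ S, 67°17′20″ E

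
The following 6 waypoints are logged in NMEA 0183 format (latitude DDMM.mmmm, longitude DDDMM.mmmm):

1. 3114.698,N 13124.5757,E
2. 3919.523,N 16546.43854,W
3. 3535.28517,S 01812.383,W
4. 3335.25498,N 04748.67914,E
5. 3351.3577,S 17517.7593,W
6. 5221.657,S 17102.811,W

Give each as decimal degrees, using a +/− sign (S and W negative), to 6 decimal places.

Point 1:
  φ: split at 2 digits → 31° and 14.698′; 31 + 14.698/60 = 31.2449667
  N ⇒ keep positive
  Longitude: degrees = first 3 digits = 131, minutes = 24.5757; 131 + 24.5757/60 = 131.4095950
  E ⇒ keep positive
Point 2:
  Lat: degrees = first 2 digits = 39, minutes = 19.523; 39 + 19.523/60 = 39.3253833
  N ⇒ keep positive
  Longitude: split at 3 digits → 165° and 46.43854′; 165 + 46.43854/60 = 165.7739757
  W → negative
Point 3:
  Lat: split at 2 digits → 35° and 35.28517′; 35 + 35.28517/60 = 35.5880862
  S → negative
  Longitude: degrees = first 3 digits = 18, minutes = 12.383; 18 + 12.383/60 = 18.2063833
  W → negative
Point 4:
  Latitude: split at 2 digits → 33° and 35.25498′; 33 + 35.25498/60 = 33.5875830
  N ⇒ keep positive
  Lon: degrees = first 3 digits = 47, minutes = 48.67914; 47 + 48.67914/60 = 47.8113190
  E ⇒ keep positive
Point 5:
  Lat: split at 2 digits → 33° and 51.3577′; 33 + 51.3577/60 = 33.8559617
  S ⇒ negate
  λ: degrees = first 3 digits = 175, minutes = 17.7593; 175 + 17.7593/60 = 175.2959883
  hemisphere W, so the sign is −
Point 6:
  Lat: split at 2 digits → 52° and 21.657′; 52 + 21.657/60 = 52.3609500
  S ⇒ negate
  Lon: degrees = first 3 digits = 171, minutes = 2.811; 171 + 2.811/60 = 171.0468500
  hemisphere W, so the sign is −

1. 31.244967, 131.409595
2. 39.325383, -165.773976
3. -35.588086, -18.206383
4. 33.587583, 47.811319
5. -33.855962, -175.295988
6. -52.360950, -171.046850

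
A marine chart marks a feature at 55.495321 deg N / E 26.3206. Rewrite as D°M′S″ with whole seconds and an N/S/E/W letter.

Lat: 0.495321 × 60 = 29.71926′ → 29′, remainder × 60 = 43.16″
λ: whole degrees 26; 19.23600′ → 19′ and 14.16″

55°29′43″ N, 26°19′14″ E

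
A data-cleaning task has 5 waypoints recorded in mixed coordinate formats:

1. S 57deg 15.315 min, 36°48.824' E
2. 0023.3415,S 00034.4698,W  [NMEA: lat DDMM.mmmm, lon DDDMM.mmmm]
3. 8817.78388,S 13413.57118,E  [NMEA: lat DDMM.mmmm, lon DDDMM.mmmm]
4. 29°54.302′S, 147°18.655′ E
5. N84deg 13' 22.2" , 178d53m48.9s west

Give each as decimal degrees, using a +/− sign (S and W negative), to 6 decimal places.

1. -57.255250, 36.813733
2. -0.389025, -0.574497
3. -88.296398, 134.226186
4. -29.905033, 147.310917
5. 84.222833, -178.896917

Point 1:
  Latitude: 15.315′ = 0.255250°; total 57.2552500
  S ⇒ negate
  λ: 36 + 48.824/60 = 36.8137333
  E ⇒ keep positive
Point 2:
  φ: degrees = first 2 digits = 0, minutes = 23.3415; 0 + 23.3415/60 = 0.3890250
  S → negative
  λ: split at 3 digits → 000° and 34.4698′; 0 + 34.4698/60 = 0.5744967
  W → negative
Point 3:
  Latitude: split at 2 digits → 88° and 17.78388′; 88 + 17.78388/60 = 88.2963980
  hemisphere S, so the sign is −
  Longitude: split at 3 digits → 134° and 13.57118′; 134 + 13.57118/60 = 134.2261863
  E → positive
Point 4:
  Latitude: 54.302′ = 0.905033°; total 29.9050333
  S ⇒ negate
  Longitude: 147 + 18.655/60 = 147.3109167
  E ⇒ keep positive
Point 5:
  φ: 84 + 13/60 + 22.2/3600 = 84.2228333
  N → positive
  λ: 178 + 53/60 + 48.9/3600 = 178.8969167
  hemisphere W, so the sign is −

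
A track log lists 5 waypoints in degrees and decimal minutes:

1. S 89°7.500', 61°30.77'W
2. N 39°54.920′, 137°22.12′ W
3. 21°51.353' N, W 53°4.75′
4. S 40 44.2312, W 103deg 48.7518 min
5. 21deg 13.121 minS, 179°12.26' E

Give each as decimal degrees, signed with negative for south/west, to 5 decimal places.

Point 1:
  φ: 7.5′ = 0.125000°; total 89.125000
  S → negative
  λ: 30.77′ = 0.512833°; total 61.512833
  hemisphere W, so the sign is −
Point 2:
  φ: 54.92′ = 0.915333°; total 39.915333
  N ⇒ keep positive
  λ: 22.12′ = 0.368667°; total 137.368667
  hemisphere W, so the sign is −
Point 3:
  Latitude: 21 + 51.353/60 = 21.855883
  N ⇒ keep positive
  Lon: 4.75′ = 0.079167°; total 53.079167
  W ⇒ negate
Point 4:
  φ: 44.2312′ = 0.737187°; total 40.737187
  hemisphere S, so the sign is −
  λ: 103 + 48.7518/60 = 103.812530
  W ⇒ negate
Point 5:
  Lat: 21 + 13.121/60 = 21.218683
  S → negative
  Lon: 12.26′ = 0.204333°; total 179.204333
  E ⇒ keep positive

1. -89.12500, -61.51283
2. 39.91533, -137.36867
3. 21.85588, -53.07917
4. -40.73719, -103.81253
5. -21.21868, 179.20433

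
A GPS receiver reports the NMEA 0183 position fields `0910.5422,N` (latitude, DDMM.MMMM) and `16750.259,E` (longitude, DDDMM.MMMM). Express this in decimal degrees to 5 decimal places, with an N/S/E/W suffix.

φ: degrees = first 2 digits = 9, minutes = 10.5422; 9 + 10.5422/60 = 9.175703
Lon: degrees = first 3 digits = 167, minutes = 50.259; 167 + 50.259/60 = 167.837650

9.17570° N, 167.83765° E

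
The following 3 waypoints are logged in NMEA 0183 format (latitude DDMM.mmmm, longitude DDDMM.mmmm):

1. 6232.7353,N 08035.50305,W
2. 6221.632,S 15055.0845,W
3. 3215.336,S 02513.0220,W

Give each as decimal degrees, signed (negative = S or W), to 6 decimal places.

1. 62.545588, -80.591718
2. -62.360533, -150.918075
3. -32.255600, -25.217033

Point 1:
  Latitude: degrees = first 2 digits = 62, minutes = 32.7353; 62 + 32.7353/60 = 62.5455883
  N ⇒ keep positive
  λ: split at 3 digits → 080° and 35.50305′; 80 + 35.50305/60 = 80.5917175
  hemisphere W, so the sign is −
Point 2:
  Latitude: split at 2 digits → 62° and 21.632′; 62 + 21.632/60 = 62.3605333
  S ⇒ negate
  λ: split at 3 digits → 150° and 55.0845′; 150 + 55.0845/60 = 150.9180750
  hemisphere W, so the sign is −
Point 3:
  Lat: split at 2 digits → 32° and 15.336′; 32 + 15.336/60 = 32.2556000
  S ⇒ negate
  Longitude: degrees = first 3 digits = 25, minutes = 13.022; 25 + 13.022/60 = 25.2170333
  W ⇒ negate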